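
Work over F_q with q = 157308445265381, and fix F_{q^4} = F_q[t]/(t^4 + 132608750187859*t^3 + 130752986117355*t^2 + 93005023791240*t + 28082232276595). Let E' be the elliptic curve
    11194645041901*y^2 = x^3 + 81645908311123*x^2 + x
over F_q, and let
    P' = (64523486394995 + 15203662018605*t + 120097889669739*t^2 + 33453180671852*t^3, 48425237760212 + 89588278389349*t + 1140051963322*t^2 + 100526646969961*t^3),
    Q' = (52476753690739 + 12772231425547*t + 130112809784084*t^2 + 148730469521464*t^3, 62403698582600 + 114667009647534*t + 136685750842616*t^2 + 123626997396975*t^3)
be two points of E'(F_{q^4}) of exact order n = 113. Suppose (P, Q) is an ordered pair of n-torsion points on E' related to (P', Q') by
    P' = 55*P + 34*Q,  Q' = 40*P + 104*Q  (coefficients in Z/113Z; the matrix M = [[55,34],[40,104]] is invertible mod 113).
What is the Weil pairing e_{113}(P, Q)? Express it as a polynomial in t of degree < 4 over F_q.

e_{113} is bilinear + alternating on E[113], so e_{113}(55*P + 34*Q, 40*P + 104*Q) = e_{113}(P,Q)^(55*104-34*40).
Inverting 66 mod 113: 12. Thus e_{113}(P,Q) = e(P',Q')^{12}.
Undo Montgomery via alpha=117431678720658, beta=11274413899140: (a',b')=(69213185940841,113108851484732) over F_{157308445265381}.
n = 113 = (1110001)_2 (7 bits, wt 4); accumulate f_{113,P'}(Q'+S)/f_{113,P'}(S) along the 6-step ladder.
Result: e(P',Q') = 149242130530512 + 114332489524642*t + 37626096099535*t^2 + 21990375333485*t^3.
Raise to 12: e(P,Q) = 112165496564625 + 103939044704810*t + 88431357857813*t^2 + 45427057813750*t^3 in mu_{113}.

112165496564625 + 103939044704810*t + 88431357857813*t^2 + 45427057813750*t^3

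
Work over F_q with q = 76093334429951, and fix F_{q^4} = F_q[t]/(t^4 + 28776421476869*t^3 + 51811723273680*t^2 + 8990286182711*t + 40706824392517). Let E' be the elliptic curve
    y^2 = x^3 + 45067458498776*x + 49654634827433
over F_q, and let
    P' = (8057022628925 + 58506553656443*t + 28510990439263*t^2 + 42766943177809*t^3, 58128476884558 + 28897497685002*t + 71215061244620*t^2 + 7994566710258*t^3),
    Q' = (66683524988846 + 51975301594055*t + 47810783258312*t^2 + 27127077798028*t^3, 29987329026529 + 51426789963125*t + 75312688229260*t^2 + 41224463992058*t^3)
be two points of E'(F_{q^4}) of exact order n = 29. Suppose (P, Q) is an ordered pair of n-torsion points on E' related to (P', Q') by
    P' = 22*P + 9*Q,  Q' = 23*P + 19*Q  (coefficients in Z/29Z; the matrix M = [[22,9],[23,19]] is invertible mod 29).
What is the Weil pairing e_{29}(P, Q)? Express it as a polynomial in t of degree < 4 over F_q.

Under M = [[22,9],[23,19]] in GL_2(Z/29), e_{29}(P',Q') = e_{29}(P,Q)^(22*19-9*23 mod 29).
det(M) mod 29 = 8; its inverse in (Z/29)^* is 11 (check: 8*11 mod 29 = 1).
Miller loop for e_{29} over F_{76093334429951^4}: bits of 29 = 11101; 4 double steps + 3 add steps, l/v at each.
The quotient is 56260173167378 + 56170044062156*t + 2062281345190*t^2 + 49821080423277*t^3.
e_{29}(P,Q) = (56260173167378 + 56170044062156*t + 2062281345190*t^2 + 49821080423277*t^3)^{11} = 3277459482298 + 26240459096002*t + 55084700623599*t^2 + 74009358019891*t^3.

3277459482298 + 26240459096002*t + 55084700623599*t^2 + 74009358019891*t^3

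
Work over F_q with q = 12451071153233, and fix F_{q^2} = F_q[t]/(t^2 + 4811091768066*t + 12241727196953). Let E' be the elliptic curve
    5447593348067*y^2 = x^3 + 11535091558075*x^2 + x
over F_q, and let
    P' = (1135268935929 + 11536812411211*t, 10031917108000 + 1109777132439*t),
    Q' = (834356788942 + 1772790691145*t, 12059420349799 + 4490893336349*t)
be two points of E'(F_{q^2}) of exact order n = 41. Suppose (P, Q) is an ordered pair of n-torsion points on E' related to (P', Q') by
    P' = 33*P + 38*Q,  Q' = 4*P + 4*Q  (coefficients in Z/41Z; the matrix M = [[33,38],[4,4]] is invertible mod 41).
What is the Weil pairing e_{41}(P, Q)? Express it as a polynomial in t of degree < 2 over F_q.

Under M = [[33,38],[4,4]] in GL_2(Z/41), e_{41}(P',Q') = e_{41}(P,Q)^(33*4-38*4 mod 41).
Inverting 21 mod 41: 2. Thus e_{41}(P,Q) = e(P',Q')^{2}.
Undo Montgomery via alpha=3248862891447, beta=3915245575782: (a',b')=(2257299648177,7285167055256) over F_{12451071153233}.
6-bit Miller (101001) on E'/F_{12451071153233} with a'=2257299648177, b'=7285167055256: accumulate tangent/chord ratios at Q'+S and P'+S'.
Result: e(P',Q') = 10273786430094 + 3990483006274*t.
Finally e_{41}(P,Q) = 3534349074218 + 11121528767147*t.

3534349074218 + 11121528767147*t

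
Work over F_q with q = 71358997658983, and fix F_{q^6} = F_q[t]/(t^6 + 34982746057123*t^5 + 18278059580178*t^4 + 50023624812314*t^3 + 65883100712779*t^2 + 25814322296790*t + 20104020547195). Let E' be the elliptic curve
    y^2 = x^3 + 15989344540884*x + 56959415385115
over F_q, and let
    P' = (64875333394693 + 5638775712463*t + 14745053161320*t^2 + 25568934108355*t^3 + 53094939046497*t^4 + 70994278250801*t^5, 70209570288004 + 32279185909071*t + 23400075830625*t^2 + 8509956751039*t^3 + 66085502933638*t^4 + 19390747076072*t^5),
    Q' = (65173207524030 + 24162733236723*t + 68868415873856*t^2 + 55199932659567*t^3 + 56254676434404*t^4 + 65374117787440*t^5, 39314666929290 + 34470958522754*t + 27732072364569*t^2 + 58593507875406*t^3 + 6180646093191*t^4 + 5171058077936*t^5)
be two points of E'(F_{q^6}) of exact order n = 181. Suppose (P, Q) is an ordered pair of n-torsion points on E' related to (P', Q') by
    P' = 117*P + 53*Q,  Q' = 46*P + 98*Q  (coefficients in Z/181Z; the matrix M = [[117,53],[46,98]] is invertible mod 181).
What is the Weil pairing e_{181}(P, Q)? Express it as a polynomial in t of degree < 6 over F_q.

e_{181}(aP+bQ,cP+dQ) = e_{181}(P,Q)^(ad-bc); with (a,b,c,d)=(117,53,46,98) this gives the det-181 law.
117*98 - 53*46 = 9028; reduced mod 181: det = 159, inverse 74.
Run Miller on y^2=x^3+15989344540884*x+56959415385115 over F_{71358997658983}: ladder 10110101 (8 bits); e = f_P(D_Q)/f_Q(D_P).
e_{181}(P',Q') = 38770598708493 + 52857469509435*t + 58146860176349*t^2 + 47239816476927*t^3 + 59073078763895*t^4 + 46223227838062*t^5.
Raise to 74: e(P,Q) = 41603697608794 + 61762078190481*t + 49936464962898*t^2 + 55252919796120*t^3 + 41844962150491*t^4 + 48808710418671*t^5 in mu_{181}.

41603697608794 + 61762078190481*t + 49936464962898*t^2 + 55252919796120*t^3 + 41844962150491*t^4 + 48808710418671*t^5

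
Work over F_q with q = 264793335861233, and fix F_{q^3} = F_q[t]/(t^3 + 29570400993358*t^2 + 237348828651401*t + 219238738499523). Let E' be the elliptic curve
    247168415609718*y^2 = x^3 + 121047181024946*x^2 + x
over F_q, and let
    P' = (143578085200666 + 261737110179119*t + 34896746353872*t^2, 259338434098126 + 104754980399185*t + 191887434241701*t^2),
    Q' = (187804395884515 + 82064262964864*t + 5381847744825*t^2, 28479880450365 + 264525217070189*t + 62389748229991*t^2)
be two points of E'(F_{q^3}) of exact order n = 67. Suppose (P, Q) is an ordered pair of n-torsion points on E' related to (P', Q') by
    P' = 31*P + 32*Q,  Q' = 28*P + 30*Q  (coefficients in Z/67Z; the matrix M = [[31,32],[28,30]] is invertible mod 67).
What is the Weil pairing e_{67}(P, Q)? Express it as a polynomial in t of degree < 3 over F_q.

14530656222651 + 57649152494853*t + 233708968452178*t^2

Under M = [[31,32],[28,30]] in GL_2(Z/67), e_{67}(P',Q') = e_{67}(P,Q)^(31*30-32*28 mod 67).
So e_{67}(P,Q) = e_{67}(P',Q')^{2}, since 34*2 = 1 mod 67.
Montgomery->Weierstrass: x_W = 97773515757939*x+45116120227590, y_W=97773515757939*y on F_{264793335861233}; lands on y^2=x^3+723431079581*x+133119440084860.
Double-and-add over 1000011: 7-1 doublings, 3-1 additions; each step l_{T,T}/v_{2T} or l_{T,P'}/v at Q'+S for random S.
So e_{67}(P',Q') = 28289780241426 + 230487712279860*t + 126583330673439*t^2.
(28289780241426 + 230487712279860*t + 126583330673439*t^2)^{2} mod (264793335861233,f) = 14530656222651 + 57649152494853*t + 233708968452178*t^2.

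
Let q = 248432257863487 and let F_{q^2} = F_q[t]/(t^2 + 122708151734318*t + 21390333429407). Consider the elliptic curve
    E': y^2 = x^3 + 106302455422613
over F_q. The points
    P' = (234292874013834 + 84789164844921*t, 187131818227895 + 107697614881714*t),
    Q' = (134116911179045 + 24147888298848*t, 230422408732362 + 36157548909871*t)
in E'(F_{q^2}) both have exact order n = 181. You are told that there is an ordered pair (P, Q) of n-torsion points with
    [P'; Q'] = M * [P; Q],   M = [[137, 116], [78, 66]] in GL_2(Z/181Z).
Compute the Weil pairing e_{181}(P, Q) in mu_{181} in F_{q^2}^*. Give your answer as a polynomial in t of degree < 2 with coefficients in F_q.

97974738960942 + 230678095786541*t

e_{181} is bilinear + alternating on E[181], so e_{181}(137*P + 116*Q, 78*P + 66*Q) = e_{181}(P,Q)^(137*66-116*78).
det M = 137*66 - 116*78 = -6 = 175 (mod 181); 175^{-1} = 30 (mod 181).
8-bit Miller (10110101) on E'/F_{248432257863487} with a'=0, b'=106302455422613: accumulate tangent/chord ratios at Q'+S and P'+S'.
e_{181}(P',Q') = 19925424127494 + 202486309977115*t.
Thus e_{181}(P,Q) = 97974738960942 + 230678095786541*t.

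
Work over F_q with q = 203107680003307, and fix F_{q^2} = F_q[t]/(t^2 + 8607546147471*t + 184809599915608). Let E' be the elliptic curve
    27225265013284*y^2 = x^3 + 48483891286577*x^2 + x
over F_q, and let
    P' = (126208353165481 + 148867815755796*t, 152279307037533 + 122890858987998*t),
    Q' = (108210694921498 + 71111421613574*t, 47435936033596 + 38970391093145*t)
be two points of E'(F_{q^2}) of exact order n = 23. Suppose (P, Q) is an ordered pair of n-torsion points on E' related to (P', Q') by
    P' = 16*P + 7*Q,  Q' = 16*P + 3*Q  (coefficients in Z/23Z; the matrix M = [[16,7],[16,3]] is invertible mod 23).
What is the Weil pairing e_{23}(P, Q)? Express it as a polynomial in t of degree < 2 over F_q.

139353754338592 + 25504915146517*t

e_{23} is bilinear + alternating on E[23], so e_{23}(16*P + 7*Q, 16*P + 3*Q) = e_{23}(P,Q)^(16*3-7*16).
det M = 16*3 - 7*16 = -64 = 5 (mod 23); 5^{-1} = 14 (mod 23).
Set x_W=3162641984376*u+59579904381186, y_W=3162641984376*v; then E': y_W^2=x_W^3+35338369580849*x_W+99074166484842.
n = 23 = (10111)_2 (5 bits, wt 4); accumulate f_{23,P'}(Q'+S)/f_{23,P'}(S) along the 4-step ladder.
Result: e(P',Q') = 116125867085684 + 150597862482914*t.
Finally e_{23}(P,Q) = 139353754338592 + 25504915146517*t.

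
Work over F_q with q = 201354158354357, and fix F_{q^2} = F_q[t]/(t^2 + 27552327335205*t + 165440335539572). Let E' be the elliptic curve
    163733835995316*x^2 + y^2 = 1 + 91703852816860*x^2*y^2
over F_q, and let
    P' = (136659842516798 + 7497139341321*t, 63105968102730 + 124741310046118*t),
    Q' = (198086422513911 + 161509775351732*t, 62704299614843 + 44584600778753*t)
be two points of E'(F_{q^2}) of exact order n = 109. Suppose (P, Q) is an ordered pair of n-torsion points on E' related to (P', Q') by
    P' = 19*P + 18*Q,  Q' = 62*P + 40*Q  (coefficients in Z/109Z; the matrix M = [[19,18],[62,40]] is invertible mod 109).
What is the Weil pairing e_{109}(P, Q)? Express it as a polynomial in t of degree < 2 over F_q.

159505833903613 + 94418696196954*t

e_{109}(aP+bQ,cP+dQ) = e_{109}(P,Q)^(ad-bc); with (a,b,c,d)=(19,18,62,40) this gives the det-109 law.
Inverting 80 mod 109: 15. Thus e_{109}(P,Q) = e(P',Q')^{15}.
Map (x,y)_Ed via u=(1+y)/(1-y), v=(1+y)/((1-y)x) to Montgomery A=128175975953672,B=2112117865205; then to (a',b')=(28662972237505,166052809061994).
Double-and-add over 1101101: 7-1 doublings, 5-1 additions; each step l_{T,T}/v_{2T} or l_{T,P'}/v at Q'+S for random S.
The quotient is 123115500231117 + 27381521857079*t.
Finally e_{109}(P,Q) = 159505833903613 + 94418696196954*t.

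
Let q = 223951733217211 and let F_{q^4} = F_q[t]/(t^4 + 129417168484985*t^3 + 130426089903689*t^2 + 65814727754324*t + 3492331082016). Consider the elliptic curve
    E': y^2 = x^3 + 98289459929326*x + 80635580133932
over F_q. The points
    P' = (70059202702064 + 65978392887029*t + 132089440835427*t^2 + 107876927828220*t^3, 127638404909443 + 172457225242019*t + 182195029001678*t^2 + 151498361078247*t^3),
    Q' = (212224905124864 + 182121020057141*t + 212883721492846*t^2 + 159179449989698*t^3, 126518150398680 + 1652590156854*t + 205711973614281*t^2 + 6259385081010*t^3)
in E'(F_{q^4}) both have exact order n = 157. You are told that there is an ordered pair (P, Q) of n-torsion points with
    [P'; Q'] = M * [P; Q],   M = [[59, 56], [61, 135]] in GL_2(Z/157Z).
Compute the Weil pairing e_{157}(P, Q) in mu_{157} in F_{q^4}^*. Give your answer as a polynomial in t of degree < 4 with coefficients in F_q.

151777954573259 + 37630985311913*t + 212062210910840*t^2 + 116718137507679*t^3

Under M = [[59,56],[61,135]] in GL_2(Z/157), e_{157}(P',Q') = e_{157}(P,Q)^(59*135-56*61 mod 157).
det(M) mod 157 = 153; its inverse in (Z/157)^* is 39 (check: 153*39 mod 157 = 1).
Build f_{157,P'} and f_{157,Q'} via the 8-bit ladder of 157=10011101_2; evaluate at shifted divisors; quotient in F_{223951733217211^4}.
Result: e(P',Q') = 207034992392914 + 5397292488721*t + 170153205984188*t^2 + 37173644172783*t^3.
Raise to 39: e(P,Q) = 151777954573259 + 37630985311913*t + 212062210910840*t^2 + 116718137507679*t^3 in mu_{157}.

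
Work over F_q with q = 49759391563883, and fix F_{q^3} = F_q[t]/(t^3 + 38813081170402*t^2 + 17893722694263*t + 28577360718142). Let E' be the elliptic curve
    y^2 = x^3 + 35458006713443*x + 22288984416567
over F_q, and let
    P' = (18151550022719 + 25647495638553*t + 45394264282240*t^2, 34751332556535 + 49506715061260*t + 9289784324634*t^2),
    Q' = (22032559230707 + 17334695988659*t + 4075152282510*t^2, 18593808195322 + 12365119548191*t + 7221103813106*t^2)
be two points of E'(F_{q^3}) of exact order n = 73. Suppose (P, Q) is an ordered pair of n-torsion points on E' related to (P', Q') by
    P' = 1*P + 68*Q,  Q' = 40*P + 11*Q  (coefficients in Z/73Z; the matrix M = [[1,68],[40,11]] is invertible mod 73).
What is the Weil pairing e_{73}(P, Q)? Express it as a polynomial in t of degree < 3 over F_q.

e_{73} is bilinear + alternating on E[73], so e_{73}(1*P + 68*Q, 40*P + 11*Q) = e_{73}(P,Q)^(1*11-68*40).
So e_{73}(P,Q) = e_{73}(P',Q')^{9}, since 65*9 = 1 mod 73.
Miller loop for e_{73} over F_{49759391563883^3}: bits of 73 = 1001001; 6 double steps + 2 add steps, l/v at each.
e_{73}(P',Q') = 3777294680644 + 43477343447688*t + 27521391674950*t^2.
e_{73}(P,Q) = (3777294680644 + 43477343447688*t + 27521391674950*t^2)^{9} = 38040140913813 + 31031033502529*t + 41057228875833*t^2.

38040140913813 + 31031033502529*t + 41057228875833*t^2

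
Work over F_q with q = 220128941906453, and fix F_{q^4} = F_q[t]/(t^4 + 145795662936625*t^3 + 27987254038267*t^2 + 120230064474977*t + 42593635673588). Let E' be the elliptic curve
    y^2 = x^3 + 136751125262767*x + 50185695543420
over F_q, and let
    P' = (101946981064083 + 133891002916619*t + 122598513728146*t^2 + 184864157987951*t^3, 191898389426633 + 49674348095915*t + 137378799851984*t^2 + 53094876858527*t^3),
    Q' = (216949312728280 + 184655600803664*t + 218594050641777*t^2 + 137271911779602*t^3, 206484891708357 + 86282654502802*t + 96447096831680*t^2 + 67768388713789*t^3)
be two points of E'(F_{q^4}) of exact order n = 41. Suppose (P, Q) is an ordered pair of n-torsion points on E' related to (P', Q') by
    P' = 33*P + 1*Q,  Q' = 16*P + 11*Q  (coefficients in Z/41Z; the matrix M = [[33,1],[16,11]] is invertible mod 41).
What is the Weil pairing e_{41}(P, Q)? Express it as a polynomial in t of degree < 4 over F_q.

86985907133027 + 144363375881827*t + 140560462142800*t^2 + 183099252832117*t^3

e_{41}(aP+bQ,cP+dQ) = e_{41}(P,Q)^(ad-bc); with (a,b,c,d)=(33,1,16,11) this gives the det-41 law.
det(M) mod 41 = 19; its inverse in (Z/41)^* is 13 (check: 19*13 mod 41 = 1).
6-bit Miller (101001) on E'/F_{220128941906453} with a'=136751125262767, b'=50185695543420: accumulate tangent/chord ratios at Q'+S and P'+S'.
Miller gives e_{41}(P',Q') = 157786607793124 + 178679183252584*t + 9734693537711*t^2 + 92588628121150*t^3 in F_{220128941906453^4}.
Thus e_{41}(P,Q) = 86985907133027 + 144363375881827*t + 140560462142800*t^2 + 183099252832117*t^3.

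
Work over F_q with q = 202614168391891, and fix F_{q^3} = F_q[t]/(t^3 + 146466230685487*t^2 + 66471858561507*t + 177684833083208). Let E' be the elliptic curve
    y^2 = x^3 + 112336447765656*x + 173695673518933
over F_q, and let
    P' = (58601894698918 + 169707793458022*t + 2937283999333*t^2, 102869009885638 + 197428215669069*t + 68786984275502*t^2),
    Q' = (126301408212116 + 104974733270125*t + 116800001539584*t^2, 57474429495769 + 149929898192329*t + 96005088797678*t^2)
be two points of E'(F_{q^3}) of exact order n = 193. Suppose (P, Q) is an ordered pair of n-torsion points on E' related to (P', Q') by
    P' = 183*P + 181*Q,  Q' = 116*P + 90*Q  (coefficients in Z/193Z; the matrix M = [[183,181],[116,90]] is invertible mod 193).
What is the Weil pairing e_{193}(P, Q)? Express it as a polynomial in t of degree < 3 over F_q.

25384837805731 + 60120014421117*t + 51711786233854*t^2

e_{193} is bilinear + alternating on E[193], so e_{193}(183*P + 181*Q, 116*P + 90*Q) = e_{193}(P,Q)^(183*90-181*116).
det(M) mod 193 = 106; its inverse in (Z/193)^* is 122 (check: 106*122 mod 193 = 1).
n = 193 = (11000001)_2 (8 bits, wt 3); accumulate f_{193,P'}(Q'+S)/f_{193,P'}(S) along the 7-step ladder.
The quotient is 45271105592709 + 154743648936071*t + 67424027591127*t^2.
Hence e(P,Q) = 25384837805731 + 60120014421117*t + 51711786233854*t^2 in F_{202614168391891^3}^*.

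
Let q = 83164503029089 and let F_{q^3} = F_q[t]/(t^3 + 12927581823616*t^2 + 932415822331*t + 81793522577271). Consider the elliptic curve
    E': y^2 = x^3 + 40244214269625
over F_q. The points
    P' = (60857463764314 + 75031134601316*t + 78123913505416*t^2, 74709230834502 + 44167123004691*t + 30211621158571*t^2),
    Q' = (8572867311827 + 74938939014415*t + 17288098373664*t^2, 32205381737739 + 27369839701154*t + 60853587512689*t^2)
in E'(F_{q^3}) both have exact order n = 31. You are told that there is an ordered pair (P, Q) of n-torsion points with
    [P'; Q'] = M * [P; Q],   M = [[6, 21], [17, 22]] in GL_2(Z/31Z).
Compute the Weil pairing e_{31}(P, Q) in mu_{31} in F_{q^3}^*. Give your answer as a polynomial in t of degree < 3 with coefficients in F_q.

Since e_{31}(P,P)=e_{31}(Q,Q)=1 and e_{31}(Q,P)=e_{31}(P,Q)^{-1}, expanding e_{31}(6*P + 21*Q,17*P + 22*Q) leaves e(P,Q)^det(M).
Inverting 23 mod 31: 27. Thus e_{31}(P,Q) = e(P',Q')^{27}.
Miller loop for e_{31} over F_{83164503029089^3}: bits of 31 = 11111; 4 double steps + 4 add steps, l/v at each.
The quotient is 76726212171256 + 5105281180018*t + 33375667725019*t^2.
Finally e_{31}(P,Q) = 71861836487114 + 35484395706979*t + 74310530050488*t^2.

71861836487114 + 35484395706979*t + 74310530050488*t^2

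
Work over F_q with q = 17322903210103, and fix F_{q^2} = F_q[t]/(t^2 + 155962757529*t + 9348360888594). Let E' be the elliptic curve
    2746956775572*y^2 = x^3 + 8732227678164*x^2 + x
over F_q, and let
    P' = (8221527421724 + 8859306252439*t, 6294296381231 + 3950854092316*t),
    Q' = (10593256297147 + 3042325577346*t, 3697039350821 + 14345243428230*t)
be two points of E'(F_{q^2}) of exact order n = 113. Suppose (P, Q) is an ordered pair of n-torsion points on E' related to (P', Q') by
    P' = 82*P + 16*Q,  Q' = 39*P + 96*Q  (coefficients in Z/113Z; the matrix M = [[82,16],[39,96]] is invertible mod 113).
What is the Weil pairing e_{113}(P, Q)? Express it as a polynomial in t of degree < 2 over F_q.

8548818161453 + 5703327655328*t

Under M = [[82,16],[39,96]] in GL_2(Z/113), e_{113}(P',Q') = e_{113}(P,Q)^(82*96-16*39 mod 113).
Inverting 16 mod 113: 106. Thus e_{113}(P,Q) = e(P',Q')^{106}.
Montgomery->Weierstrass: x_W = 5789728486367*x+5913754562548, y_W=5789728486367*y on F_{17322903210103}; lands on y^2=x^3+10472370465015*x+10805488184506.
Build f_{113,P'} and f_{113,Q'} via the 7-bit ladder of 113=1110001_2; evaluate at shifted divisors; quotient in F_{17322903210103^2}.
e_{113}(P',Q') = 12797480495159 + 114635801637*t.
Thus e_{113}(P,Q) = 8548818161453 + 5703327655328*t.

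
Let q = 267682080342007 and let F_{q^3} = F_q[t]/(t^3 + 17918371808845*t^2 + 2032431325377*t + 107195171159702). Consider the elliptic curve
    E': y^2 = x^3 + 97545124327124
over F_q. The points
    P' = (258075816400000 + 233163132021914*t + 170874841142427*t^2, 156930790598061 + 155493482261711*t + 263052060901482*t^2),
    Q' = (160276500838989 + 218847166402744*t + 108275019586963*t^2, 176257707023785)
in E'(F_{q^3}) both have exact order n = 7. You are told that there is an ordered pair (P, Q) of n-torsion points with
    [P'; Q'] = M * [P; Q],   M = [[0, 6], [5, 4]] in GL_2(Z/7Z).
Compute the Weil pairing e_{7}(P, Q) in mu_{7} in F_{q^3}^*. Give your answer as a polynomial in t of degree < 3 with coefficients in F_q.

89051041307463 + 246282417578618*t + 121835877211773*t^2

e_{7} is bilinear + alternating on E[7], so e_{7}(6*Q, 5*P + 4*Q) = e_{7}(P,Q)^(0*4-6*5).
det M = 0*4 - 6*5 = -30 = 5 (mod 7); 5^{-1} = 3 (mod 7).
3-bit Miller (111) on E'/F_{267682080342007} with a'=0, b'=97545124327124: accumulate tangent/chord ratios at Q'+S and P'+S'.
Result: e(P',Q') = 28375138203472 + 114662030288125*t + 204816203752437*t^2.
e_{7}(P,Q) = (28375138203472 + 114662030288125*t + 204816203752437*t^2)^{3} = 89051041307463 + 246282417578618*t + 121835877211773*t^2.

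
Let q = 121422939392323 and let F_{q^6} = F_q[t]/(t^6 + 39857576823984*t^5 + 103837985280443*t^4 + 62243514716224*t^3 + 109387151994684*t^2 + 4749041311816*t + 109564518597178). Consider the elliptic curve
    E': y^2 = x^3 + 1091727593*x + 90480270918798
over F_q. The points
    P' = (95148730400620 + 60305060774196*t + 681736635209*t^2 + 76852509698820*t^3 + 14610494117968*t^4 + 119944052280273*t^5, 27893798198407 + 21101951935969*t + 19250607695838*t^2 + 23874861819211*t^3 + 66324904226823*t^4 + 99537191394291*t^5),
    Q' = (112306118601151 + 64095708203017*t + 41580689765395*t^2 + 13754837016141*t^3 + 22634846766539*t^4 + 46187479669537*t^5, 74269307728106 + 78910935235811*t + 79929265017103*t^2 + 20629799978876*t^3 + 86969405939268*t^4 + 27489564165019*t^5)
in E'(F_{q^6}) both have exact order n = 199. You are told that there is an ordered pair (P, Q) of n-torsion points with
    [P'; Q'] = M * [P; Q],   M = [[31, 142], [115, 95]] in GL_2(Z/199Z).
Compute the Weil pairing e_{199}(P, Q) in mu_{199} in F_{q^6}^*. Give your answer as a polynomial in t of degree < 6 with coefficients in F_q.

Since e_{199}(P,P)=e_{199}(Q,Q)=1 and e_{199}(Q,P)=e_{199}(P,Q)^{-1}, expanding e_{199}(31*P + 142*Q,115*P + 95*Q) leaves e(P,Q)^det(M).
det M = 31*95 - 142*115 = -13385 = 147 (mod 199); 147^{-1} = 88 (mod 199).
n = 199 = (11000111)_2 (8 bits, wt 5); accumulate f_{199,P'}(Q'+S)/f_{199,P'}(S) along the 7-step ladder.
So e_{199}(P',Q') = 16675116764685 + 16121315168430*t + 48163685775869*t^2 + 64962266132985*t^3 + 112905808360227*t^4 + 68498246294580*t^5.
Raise to 88: e(P,Q) = 104394481983029 + 83505326045534*t + 59026806997856*t^2 + 120055329963589*t^3 + 49127439819687*t^4 + 120413017275871*t^5 in mu_{199}.

104394481983029 + 83505326045534*t + 59026806997856*t^2 + 120055329963589*t^3 + 49127439819687*t^4 + 120413017275871*t^5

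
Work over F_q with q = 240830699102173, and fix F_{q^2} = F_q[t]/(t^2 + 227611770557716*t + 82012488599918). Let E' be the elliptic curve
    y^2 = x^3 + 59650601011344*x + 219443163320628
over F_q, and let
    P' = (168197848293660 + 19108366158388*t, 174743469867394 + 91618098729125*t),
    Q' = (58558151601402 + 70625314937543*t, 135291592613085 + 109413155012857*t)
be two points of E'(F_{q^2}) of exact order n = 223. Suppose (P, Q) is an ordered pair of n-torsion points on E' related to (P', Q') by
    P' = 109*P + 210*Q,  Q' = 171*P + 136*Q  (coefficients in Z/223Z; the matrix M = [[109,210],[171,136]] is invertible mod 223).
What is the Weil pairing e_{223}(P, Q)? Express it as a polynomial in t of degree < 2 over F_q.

67723418515786 + 43373385365874*t

e_{223}(aP+bQ,cP+dQ) = e_{223}(P,Q)^(ad-bc); with (a,b,c,d)=(109,210,171,136) this gives the det-223 law.
So e_{223}(P,Q) = e_{223}(P',Q')^{214}, since 99*214 = 1 mod 223.
n = 223 = (11011111)_2 (8 bits, wt 7); accumulate f_{223,P'}(Q'+S)/f_{223,P'}(S) along the 7-step ladder.
f_P(D_Q)/f_Q(D_P) = 122626279508755 + 83081415386333*t.
Finally e_{223}(P,Q) = 67723418515786 + 43373385365874*t.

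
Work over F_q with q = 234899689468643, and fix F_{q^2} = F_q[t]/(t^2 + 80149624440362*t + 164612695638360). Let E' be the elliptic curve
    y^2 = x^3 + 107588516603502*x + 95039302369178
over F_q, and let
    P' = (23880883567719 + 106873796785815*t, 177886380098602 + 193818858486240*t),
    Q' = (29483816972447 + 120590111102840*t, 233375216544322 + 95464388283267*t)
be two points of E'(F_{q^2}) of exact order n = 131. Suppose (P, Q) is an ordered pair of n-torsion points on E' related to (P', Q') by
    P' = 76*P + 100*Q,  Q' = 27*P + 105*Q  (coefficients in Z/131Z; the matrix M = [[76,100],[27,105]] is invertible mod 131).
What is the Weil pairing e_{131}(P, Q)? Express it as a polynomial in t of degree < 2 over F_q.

Under M = [[76,100],[27,105]] in GL_2(Z/131), e_{131}(P',Q') = e_{131}(P,Q)^(76*105-100*27 mod 131).
So e_{131}(P,Q) = e_{131}(P',Q')^{95}, since 40*95 = 1 mod 131.
Miller loop for e_{131} over F_{234899689468643^2}: bits of 131 = 10000011; 7 double steps + 2 add steps, l/v at each.
f_P(D_Q)/f_Q(D_P) = 172790037732589 + 46635376115628*t.
Raise to 95: e(P,Q) = 116088441330163 + 189308453864823*t in mu_{131}.

116088441330163 + 189308453864823*t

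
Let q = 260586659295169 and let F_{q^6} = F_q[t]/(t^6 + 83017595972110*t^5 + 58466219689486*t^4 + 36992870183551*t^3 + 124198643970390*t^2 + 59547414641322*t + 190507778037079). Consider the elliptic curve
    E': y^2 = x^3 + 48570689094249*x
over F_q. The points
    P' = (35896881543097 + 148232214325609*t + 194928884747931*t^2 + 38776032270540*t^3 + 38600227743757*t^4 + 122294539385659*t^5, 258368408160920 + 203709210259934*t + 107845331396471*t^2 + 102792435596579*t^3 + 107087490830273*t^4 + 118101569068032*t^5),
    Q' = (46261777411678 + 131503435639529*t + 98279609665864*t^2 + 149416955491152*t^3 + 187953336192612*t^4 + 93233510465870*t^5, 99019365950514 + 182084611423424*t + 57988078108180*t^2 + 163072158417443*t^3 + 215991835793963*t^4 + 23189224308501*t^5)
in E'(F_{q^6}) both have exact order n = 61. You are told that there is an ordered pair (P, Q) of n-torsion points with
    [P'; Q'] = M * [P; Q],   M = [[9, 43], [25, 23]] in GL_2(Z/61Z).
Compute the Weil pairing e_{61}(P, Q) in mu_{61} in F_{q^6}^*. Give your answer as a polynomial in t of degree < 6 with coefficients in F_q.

82787766337652 + 167486294766313*t + 214327274064625*t^2 + 42872716170053*t^3 + 50742707465529*t^4 + 233208181168121*t^5

e_{61}(aP+bQ,cP+dQ) = e_{61}(P,Q)^(ad-bc); with (a,b,c,d)=(9,43,25,23) this gives the det-61 law.
So e_{61}(P,Q) = e_{61}(P',Q')^{13}, since 47*13 = 1 mod 61.
n = 61 = (111101)_2 (6 bits, wt 5); accumulate f_{61,P'}(Q'+S)/f_{61,P'}(S) along the 5-step ladder.
Miller gives e_{61}(P',Q') = 124448642387292 + 230733466530663*t + 141566153224439*t^2 + 159642080369771*t^3 + 205833605958099*t^4 + 29211688665830*t^5 in F_{260586659295169^6}.
Hence e(P,Q) = 82787766337652 + 167486294766313*t + 214327274064625*t^2 + 42872716170053*t^3 + 50742707465529*t^4 + 233208181168121*t^5 in F_{260586659295169^6}^*.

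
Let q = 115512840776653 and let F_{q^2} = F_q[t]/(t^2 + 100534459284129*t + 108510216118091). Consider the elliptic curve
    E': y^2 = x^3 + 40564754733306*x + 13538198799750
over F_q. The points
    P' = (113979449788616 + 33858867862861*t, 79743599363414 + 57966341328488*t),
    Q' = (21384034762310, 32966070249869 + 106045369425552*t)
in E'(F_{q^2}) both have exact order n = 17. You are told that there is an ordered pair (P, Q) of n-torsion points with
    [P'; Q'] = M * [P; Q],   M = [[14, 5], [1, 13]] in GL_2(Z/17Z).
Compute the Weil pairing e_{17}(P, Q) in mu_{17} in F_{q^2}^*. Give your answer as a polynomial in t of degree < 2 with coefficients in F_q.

Since e_{17}(P,P)=e_{17}(Q,Q)=1 and e_{17}(Q,P)=e_{17}(P,Q)^{-1}, expanding e_{17}(14*P + 5*Q,1*P + 13*Q) leaves e(P,Q)^det(M).
So e_{17}(P,Q) = e_{17}(P',Q')^{5}, since 7*5 = 1 mod 17.
Double-and-add over 10001: 5-1 doublings, 2-1 additions; each step l_{T,T}/v_{2T} or l_{T,P'}/v at Q'+S for random S.
The quotient is 71710700349072 + 25432666725625*t.
Hence e(P,Q) = 56385341906506 + 66086961992560*t in F_{115512840776653^2}^*.

56385341906506 + 66086961992560*t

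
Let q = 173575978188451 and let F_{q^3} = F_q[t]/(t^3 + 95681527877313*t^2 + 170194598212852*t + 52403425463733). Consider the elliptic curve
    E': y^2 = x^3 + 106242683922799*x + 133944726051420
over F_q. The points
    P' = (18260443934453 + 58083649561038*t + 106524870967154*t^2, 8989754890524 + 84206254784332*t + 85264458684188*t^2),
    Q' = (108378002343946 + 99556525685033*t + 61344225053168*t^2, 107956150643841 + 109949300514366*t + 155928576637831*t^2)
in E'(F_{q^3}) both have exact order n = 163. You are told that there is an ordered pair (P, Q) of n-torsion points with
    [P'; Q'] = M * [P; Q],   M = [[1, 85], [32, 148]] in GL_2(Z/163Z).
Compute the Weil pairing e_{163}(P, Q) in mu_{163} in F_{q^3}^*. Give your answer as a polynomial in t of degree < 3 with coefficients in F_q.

3150492207907 + 144312858414552*t + 102964180209580*t^2

Under M = [[1,85],[32,148]] in GL_2(Z/163), e_{163}(P',Q') = e_{163}(P,Q)^(1*148-85*32 mod 163).
det M = 1*148 - 85*32 = -2572 = 36 (mod 163); 36^{-1} = 77 (mod 163).
n = 163 = (10100011)_2 (8 bits, wt 4); accumulate f_{163,P'}(Q'+S)/f_{163,P'}(S) along the 7-step ladder.
e_{163}(P',Q') = 17062235764336 + 60649333539121*t + 19022436240052*t^2.
Thus e_{163}(P,Q) = 3150492207907 + 144312858414552*t + 102964180209580*t^2.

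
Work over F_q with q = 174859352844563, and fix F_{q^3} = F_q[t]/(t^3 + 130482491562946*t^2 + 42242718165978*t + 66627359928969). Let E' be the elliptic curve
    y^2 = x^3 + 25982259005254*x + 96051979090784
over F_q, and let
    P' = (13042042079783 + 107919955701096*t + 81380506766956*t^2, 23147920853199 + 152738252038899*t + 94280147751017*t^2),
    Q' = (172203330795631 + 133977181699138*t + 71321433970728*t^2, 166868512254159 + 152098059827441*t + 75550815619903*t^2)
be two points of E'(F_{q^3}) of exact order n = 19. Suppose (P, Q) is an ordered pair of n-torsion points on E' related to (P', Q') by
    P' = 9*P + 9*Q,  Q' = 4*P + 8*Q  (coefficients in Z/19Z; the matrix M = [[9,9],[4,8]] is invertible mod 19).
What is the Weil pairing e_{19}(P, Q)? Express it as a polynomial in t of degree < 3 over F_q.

Under M = [[9,9],[4,8]] in GL_2(Z/19), e_{19}(P',Q') = e_{19}(P,Q)^(9*8-9*4 mod 19).
det M = 9*8 - 9*4 = 36 = 17 (mod 19); 17^{-1} = 9 (mod 19).
Run Miller on y^2=x^3+25982259005254*x+96051979090784 over F_{174859352844563}: ladder 10011 (5 bits); e = f_P(D_Q)/f_Q(D_P).
Result: e(P',Q') = 90572113120011 + 127866209032267*t + 129980535149675*t^2.
Hence e(P,Q) = 18192977819804 + 17617496279703*t + 85657736559305*t^2 in F_{174859352844563^3}^*.

18192977819804 + 17617496279703*t + 85657736559305*t^2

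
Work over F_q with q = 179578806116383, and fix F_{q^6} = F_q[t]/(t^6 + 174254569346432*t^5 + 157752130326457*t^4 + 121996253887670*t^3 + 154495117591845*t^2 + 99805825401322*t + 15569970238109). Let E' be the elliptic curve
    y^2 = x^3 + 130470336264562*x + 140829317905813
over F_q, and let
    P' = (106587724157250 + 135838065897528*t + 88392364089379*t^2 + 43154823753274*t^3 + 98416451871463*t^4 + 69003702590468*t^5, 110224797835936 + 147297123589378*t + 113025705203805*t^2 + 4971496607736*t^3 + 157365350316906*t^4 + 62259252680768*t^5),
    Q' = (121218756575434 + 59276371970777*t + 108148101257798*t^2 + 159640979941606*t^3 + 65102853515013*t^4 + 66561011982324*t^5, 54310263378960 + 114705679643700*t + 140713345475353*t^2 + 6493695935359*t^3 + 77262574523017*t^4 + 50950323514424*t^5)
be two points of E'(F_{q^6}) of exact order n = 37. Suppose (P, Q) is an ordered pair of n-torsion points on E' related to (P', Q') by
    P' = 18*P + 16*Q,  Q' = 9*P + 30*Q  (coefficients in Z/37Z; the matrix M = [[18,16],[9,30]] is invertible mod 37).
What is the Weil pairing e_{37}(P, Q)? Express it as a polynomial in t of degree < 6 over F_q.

75936456159769 + 155357608766753*t + 27990137318515*t^2 + 6942142843223*t^3 + 49615023927744*t^4 + 22431564975379*t^5

Alternating bilinearity on E[37] (values in mu_{37} in F_{179578806116383^6}) gives e(P',Q') = e(P,Q)^det(M).
Hence e(P,Q) = e(P',Q')^{10} where 10 = 26^{-1} mod 37.
Double-and-add over 100101: 6-1 doublings, 3-1 additions; each step l_{T,T}/v_{2T} or l_{T,P'}/v at Q'+S for random S.
Result: e(P',Q') = 75162577649501 + 61073357489243*t + 92737126525739*t^2 + 59608003147125*t^3 + 40505881706003*t^4 + 110955303821669*t^5.
e_{37}(P,Q) = (75162577649501 + 61073357489243*t + 92737126525739*t^2 + 59608003147125*t^3 + 40505881706003*t^4 + 110955303821669*t^5)^{10} = 75936456159769 + 155357608766753*t + 27990137318515*t^2 + 6942142843223*t^3 + 49615023927744*t^4 + 22431564975379*t^5.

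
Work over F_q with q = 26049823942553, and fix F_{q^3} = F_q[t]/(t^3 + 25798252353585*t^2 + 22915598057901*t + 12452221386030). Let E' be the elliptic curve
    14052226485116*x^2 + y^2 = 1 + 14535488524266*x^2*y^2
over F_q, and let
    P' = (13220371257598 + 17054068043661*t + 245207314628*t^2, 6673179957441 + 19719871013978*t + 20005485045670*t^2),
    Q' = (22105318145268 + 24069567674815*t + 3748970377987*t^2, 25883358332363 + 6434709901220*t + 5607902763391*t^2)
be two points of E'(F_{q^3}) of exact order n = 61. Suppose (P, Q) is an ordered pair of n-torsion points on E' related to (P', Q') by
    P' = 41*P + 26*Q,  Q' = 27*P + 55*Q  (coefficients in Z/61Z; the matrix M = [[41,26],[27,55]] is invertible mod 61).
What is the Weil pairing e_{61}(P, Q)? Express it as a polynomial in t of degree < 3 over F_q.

15528585093728 + 9939925219114*t + 25437795344417*t^2

The 61-Weil pairing on E[61] over F_{26049823942553} is alternating-bilinear: e_{61}(P',Q') = e_{61}(P,Q)^det(M).
41*55 - 26*27 = 1553; reduced mod 61: det = 28, inverse 24.
Map (x,y)_Ed via u=(1+y)/(1-y), v=(1+y)/((1-y)x) to Montgomery A=18784338777019,B=11318723511043; then to (a',b')=(25937900820434,0).
Run Miller on y^2=x^3+25937900820434*x over F_{26049823942553}: ladder 111101 (6 bits); e = f_P(D_Q)/f_Q(D_P).
So e_{61}(P',Q') = 406151844039 + 7009733787430*t + 9669231318036*t^2.
Finally e_{61}(P,Q) = 15528585093728 + 9939925219114*t + 25437795344417*t^2.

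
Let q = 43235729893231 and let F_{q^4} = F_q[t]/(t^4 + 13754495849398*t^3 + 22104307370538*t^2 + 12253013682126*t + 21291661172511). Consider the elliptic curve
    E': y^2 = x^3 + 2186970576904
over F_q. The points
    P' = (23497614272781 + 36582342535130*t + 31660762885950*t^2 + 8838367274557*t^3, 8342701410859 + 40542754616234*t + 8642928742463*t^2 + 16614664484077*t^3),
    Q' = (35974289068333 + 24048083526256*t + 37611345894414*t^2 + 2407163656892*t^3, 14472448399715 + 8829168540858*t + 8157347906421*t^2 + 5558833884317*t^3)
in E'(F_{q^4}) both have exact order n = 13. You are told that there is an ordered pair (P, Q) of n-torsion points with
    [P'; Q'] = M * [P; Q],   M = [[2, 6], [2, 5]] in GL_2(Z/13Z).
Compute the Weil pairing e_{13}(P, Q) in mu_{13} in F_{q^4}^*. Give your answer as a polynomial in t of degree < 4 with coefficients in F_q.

24445984243787 + 24580613539123*t + 40166424571645*t^2 + 9069645986999*t^3

Since e_{13}(P,P)=e_{13}(Q,Q)=1 and e_{13}(Q,P)=e_{13}(P,Q)^{-1}, expanding e_{13}(2*P + 6*Q,2*P + 5*Q) leaves e(P,Q)^det(M).
det M = 2*5 - 6*2 = -2 = 11 (mod 13); 11^{-1} = 6 (mod 13).
Run Miller on y^2=x^3+2186970576904 over F_{43235729893231}: ladder 1101 (4 bits); e = f_P(D_Q)/f_Q(D_P).
Miller gives e_{13}(P',Q') = 26181734748326 + 12479309981067*t + 3750281283169*t^2 + 14829939539569*t^3 in F_{43235729893231^4}.
(26181734748326 + 12479309981067*t + 3750281283169*t^2 + 14829939539569*t^3)^{6} mod (43235729893231,f) = 24445984243787 + 24580613539123*t + 40166424571645*t^2 + 9069645986999*t^3.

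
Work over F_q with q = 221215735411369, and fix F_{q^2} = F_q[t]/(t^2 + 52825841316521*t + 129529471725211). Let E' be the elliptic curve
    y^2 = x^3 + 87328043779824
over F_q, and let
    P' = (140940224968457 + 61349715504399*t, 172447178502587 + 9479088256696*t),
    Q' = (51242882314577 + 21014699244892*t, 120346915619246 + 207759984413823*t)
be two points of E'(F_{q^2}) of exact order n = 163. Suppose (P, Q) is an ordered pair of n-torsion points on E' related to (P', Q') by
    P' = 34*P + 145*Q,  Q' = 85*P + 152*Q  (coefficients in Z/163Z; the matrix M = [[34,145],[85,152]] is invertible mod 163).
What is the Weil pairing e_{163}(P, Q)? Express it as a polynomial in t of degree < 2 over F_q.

147321304621259 + 216485864402961*t

e_{163} is bilinear + alternating on E[163], so e_{163}(34*P + 145*Q, 85*P + 152*Q) = e_{163}(P,Q)^(34*152-145*85).
Hence e(P,Q) = e(P',Q')^{87} where 87 = 15^{-1} mod 163.
8-bit Miller (10100011) on E'/F_{221215735411369} with a'=0, b'=87328043779824: accumulate tangent/chord ratios at Q'+S and P'+S'.
Miller gives e_{163}(P',Q') = 189109971816430 + 103058425898588*t in F_{221215735411369^2}.
e_{163}(P,Q) = (189109971816430 + 103058425898588*t)^{87} = 147321304621259 + 216485864402961*t.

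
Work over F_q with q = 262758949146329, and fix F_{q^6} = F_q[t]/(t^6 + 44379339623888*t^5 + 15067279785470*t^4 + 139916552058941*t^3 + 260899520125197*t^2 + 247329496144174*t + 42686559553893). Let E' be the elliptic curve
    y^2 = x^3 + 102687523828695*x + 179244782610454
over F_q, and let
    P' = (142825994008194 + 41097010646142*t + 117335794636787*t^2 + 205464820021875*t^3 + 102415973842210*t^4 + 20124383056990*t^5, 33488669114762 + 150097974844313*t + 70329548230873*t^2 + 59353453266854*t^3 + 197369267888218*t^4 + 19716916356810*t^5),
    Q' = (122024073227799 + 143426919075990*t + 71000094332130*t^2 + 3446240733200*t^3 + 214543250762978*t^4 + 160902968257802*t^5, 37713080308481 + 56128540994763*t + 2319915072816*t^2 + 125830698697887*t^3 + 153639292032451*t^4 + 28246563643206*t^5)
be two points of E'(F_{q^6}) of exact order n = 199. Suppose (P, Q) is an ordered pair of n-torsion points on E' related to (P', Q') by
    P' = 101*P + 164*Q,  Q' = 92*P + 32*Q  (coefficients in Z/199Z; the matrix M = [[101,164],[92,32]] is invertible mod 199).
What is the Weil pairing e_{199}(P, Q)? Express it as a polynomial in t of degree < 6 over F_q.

e_{199}(aP+bQ,cP+dQ) = e_{199}(P,Q)^(ad-bc); with (a,b,c,d)=(101,164,92,32) this gives the det-199 law.
det M = 101*32 - 164*92 = -11856 = 84 (mod 199); 84^{-1} = 154 (mod 199).
8-bit Miller (11000111) on E'/F_{262758949146329} with a'=102687523828695, b'=179244782610454: accumulate tangent/chord ratios at Q'+S and P'+S'.
The quotient is 252992326616293 + 118188372832957*t + 149932095511150*t^2 + 200832955371839*t^3 + 41059337961291*t^4 + 191974161098674*t^5.
Finally e_{199}(P,Q) = 15746459632401 + 66425878666744*t + 97101248173256*t^2 + 138735909549193*t^3 + 71125107603302*t^4 + 14237927366312*t^5.

15746459632401 + 66425878666744*t + 97101248173256*t^2 + 138735909549193*t^3 + 71125107603302*t^4 + 14237927366312*t^5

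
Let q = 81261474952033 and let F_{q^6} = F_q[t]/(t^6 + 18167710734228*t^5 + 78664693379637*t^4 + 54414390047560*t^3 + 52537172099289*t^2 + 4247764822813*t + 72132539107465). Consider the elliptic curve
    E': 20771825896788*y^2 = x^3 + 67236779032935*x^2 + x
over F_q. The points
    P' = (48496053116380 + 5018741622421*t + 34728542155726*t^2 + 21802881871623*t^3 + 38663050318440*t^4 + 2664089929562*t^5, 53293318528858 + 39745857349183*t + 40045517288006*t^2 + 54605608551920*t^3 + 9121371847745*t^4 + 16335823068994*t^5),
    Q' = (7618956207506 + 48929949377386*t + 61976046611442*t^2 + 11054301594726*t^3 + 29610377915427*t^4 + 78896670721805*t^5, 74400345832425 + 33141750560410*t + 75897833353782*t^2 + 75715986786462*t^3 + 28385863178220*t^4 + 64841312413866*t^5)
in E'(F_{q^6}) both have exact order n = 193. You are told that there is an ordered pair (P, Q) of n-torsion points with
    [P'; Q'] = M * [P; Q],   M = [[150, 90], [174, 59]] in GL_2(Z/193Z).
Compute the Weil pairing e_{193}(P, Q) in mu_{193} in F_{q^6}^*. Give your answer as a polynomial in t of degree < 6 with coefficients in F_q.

Since e_{193}(P,P)=e_{193}(Q,Q)=1 and e_{193}(Q,P)=e_{193}(P,Q)^{-1}, expanding e_{193}(150*P + 90*Q,174*P + 59*Q) leaves e(P,Q)^det(M).
Hence e(P,Q) = e(P',Q')^{7} where 7 = 138^{-1} mod 193.
Set x_W=12519782944145*u+58594706960168, y_W=12519782944145*v; then E': y_W^2=x_W^3+39829857392027*x_W+2165816793684.
Run Miller on y^2=x^3+39829857392027*x+2165816793684 over F_{81261474952033}: ladder 11000001 (8 bits); e = f_P(D_Q)/f_Q(D_P).
Result: e(P',Q') = 55950570497818 + 58903921435443*t + 39361575642481*t^2 + 28137964732402*t^3 + 59747723457538*t^4 + 13904459286709*t^5.
e_{193}(P,Q) = (55950570497818 + 58903921435443*t + 39361575642481*t^2 + 28137964732402*t^3 + 59747723457538*t^4 + 13904459286709*t^5)^{7} = 57360837393530 + 52404010652744*t + 43518204868792*t^2 + 73304599366286*t^3 + 63771260982374*t^4 + 38920164432100*t^5.

57360837393530 + 52404010652744*t + 43518204868792*t^2 + 73304599366286*t^3 + 63771260982374*t^4 + 38920164432100*t^5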